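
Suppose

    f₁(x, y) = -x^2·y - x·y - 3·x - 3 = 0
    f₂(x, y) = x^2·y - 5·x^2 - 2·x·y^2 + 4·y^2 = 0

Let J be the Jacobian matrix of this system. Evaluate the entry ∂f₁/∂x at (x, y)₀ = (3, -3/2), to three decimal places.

∂f₁/∂x = -2·x·y - y - 3.
At (3, -3/2) this is 7.500.

7.500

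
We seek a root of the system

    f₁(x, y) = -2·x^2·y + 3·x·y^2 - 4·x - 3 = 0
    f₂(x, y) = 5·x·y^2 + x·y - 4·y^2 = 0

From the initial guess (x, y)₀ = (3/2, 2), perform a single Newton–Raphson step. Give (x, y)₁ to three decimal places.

(0.861, 1.811)

At (3/2, 2): F = (0.000, 17.000).
Jacobian J = [[-4·x·y + 3·y^2 - 4, -2·x^2 + 6·x·y], [5·y^2 + y, 10·x·y + x - 8·y]].
At the point, J = [[-4.000, 13.500], [22.000, 15.500]] (det J = -359.000).
Solving J·Δ = −F gives Δ = (-0.639, -0.189).
Then the next iterate is (x, y)₁ = (0.861, 1.811).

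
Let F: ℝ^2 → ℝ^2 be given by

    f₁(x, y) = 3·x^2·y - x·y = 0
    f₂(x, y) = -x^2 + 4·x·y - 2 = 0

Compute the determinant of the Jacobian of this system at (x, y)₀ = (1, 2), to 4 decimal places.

J = [[6·x·y - y, 3·x^2 - x], [-2·x + 4·y, 4·x]].
At the point, J = [[10.0000, 2.0000], [6.0000, 4.0000]].
det J = 28.0000.

28.0000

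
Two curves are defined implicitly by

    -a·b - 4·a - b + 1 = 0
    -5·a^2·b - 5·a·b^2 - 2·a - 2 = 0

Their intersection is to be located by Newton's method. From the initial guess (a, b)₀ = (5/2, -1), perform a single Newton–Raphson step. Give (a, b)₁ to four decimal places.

(1.5765, -1.7798)

At (5/2, -1): F = (-5.5000, 11.7500).
Jacobian J = [[-b - 4, -a - 1], [-10·a·b - 5·b^2 - 2, -5·a^2 - 10·a·b]].
At the point, J = [[-3.0000, -3.5000], [18.0000, -6.2500]] (det J = 81.7500).
Solving J·Δ = −F gives Δ = (-0.9235, -0.7798).
Then the next iterate is (a, b)₁ = (1.5765, -1.7798).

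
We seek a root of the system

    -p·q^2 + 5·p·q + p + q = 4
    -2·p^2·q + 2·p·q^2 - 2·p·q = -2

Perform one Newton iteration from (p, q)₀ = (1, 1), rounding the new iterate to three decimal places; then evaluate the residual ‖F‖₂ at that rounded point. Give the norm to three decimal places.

At (1, 1): F = (2.000, 0.000).
Jacobian J = [[-q^2 + 5·q + 1, -2·p·q + 5·p + 1], [-4·p·q + 2·q^2 - 2·q, -2·p^2 + 4·p·q - 2·p]].
At the point, J = [[5.000, 4.000], [-4.000, 0.000]] (det J = 16.000).
Solving J·Δ = −F gives Δ = (0.000, -0.500).
Then the next iterate is (p, q)₁ = (1.000, 0.500).
Re-evaluating at (1.000, 0.500): F = (-0.250, 0.500), so ‖F‖₂ = 0.559.

0.559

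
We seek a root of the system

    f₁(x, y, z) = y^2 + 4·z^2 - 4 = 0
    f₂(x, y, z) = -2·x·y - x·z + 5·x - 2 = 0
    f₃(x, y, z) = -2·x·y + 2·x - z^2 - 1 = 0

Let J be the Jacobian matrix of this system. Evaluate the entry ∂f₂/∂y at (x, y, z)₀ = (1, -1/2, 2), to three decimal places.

-2.000

∂f₂/∂y = -2·x.
At (1, -1/2, 2) this is -2.000.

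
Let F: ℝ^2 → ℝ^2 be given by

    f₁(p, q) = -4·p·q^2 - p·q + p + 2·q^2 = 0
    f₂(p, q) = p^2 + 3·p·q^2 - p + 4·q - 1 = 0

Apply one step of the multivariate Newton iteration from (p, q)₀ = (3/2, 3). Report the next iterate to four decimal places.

At (3/2, 3): F = (-39.0000, 52.2500).
Jacobian J = [[-4·q^2 - q + 1, -8·p·q - p + 4·q], [2·p + 3·q^2 - 1, 6·p·q + 4]].
At the point, J = [[-38.0000, -25.5000], [29.0000, 31.0000]] (det J = -438.5000).
Solving J·Δ = −F gives Δ = (0.2814, -1.9487).
Then the next iterate is (p, q)₁ = (1.7814, 1.0513).

(1.7814, 1.0513)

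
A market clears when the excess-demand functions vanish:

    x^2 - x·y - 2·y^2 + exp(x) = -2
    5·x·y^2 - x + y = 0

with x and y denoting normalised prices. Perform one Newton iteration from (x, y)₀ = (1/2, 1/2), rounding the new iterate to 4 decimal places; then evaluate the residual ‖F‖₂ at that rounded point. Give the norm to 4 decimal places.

At (1/2, 1/2): F = (3.148721, 0.6250).
Jacobian J = [[2·x - y + exp(x), -x - 4·y], [5·y^2 - 1, 10·x·y + 1]].
At the point, J = [[2.148721, -2.5000], [0.2500, 3.5000]] (det J = 8.145524).
Solving J·Δ = −F gives Δ = (-1.5448, -0.0682).
Then the next iterate is (x, y)₁ = (-1.0448, 0.4318).
Re-evaluating at (-1.0448, 0.4318): F = (3.521611, 0.502579), so ‖F‖₂ = 3.5573.

3.5573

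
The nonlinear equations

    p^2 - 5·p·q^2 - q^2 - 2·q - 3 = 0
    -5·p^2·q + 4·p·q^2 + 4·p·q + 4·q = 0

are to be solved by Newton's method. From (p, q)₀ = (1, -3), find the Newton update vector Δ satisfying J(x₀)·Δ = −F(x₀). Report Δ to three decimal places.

(0.141, 1.650)

At (1, -3): F = (-50.000, 27.000).
Jacobian J = [[2·p - 5·q^2, -10·p·q - 2·q - 2], [-10·p·q + 4·q^2 + 4·q, -5·p^2 + 8·p·q + 4·p + 4]].
At the point, J = [[-43.000, 34.000], [54.000, -21.000]] (det J = -933.000).
Solving J·Δ = −F gives Δ = (0.141, 1.650).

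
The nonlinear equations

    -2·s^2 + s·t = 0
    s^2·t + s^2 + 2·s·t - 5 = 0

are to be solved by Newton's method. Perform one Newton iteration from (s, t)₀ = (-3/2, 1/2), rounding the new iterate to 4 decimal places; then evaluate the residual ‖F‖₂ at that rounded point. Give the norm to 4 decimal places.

0.4018

At (-3/2, 1/2): F = (-5.2500, -3.1250).
Jacobian J = [[-4·s + t, s], [2·s·t + 2·s + 2·t, s^2 + 2·s]].
At the point, J = [[6.5000, -1.5000], [-3.5000, -0.7500]] (det J = -10.1250).
Solving J·Δ = −F gives Δ = (-0.0741, -3.8210).
Then the next iterate is (s, t)₁ = (-1.5741, -3.3210).
Re-evaluating at (-1.5741, -3.3210): F = (0.272004, -0.295780), so ‖F‖₂ = 0.4018.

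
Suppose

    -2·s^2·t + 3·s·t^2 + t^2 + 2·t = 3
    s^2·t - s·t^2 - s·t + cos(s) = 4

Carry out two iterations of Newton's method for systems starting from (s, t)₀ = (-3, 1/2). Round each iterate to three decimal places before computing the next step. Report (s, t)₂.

(5.176, 2.296)

At (-3, 1/2): F = (-13.000, 1.76001).
Jacobian J = [[-4·s·t + 3·t^2, -2·s^2 + 6·s·t + 2·t + 2], [2·s·t - t^2 - t - sin(s), s^2 - 2·s·t - s]].
At the point, J = [[6.750, -24.000], [-3.60888, 15.000]] (det J = 14.63688).
Solving J·Δ = −F gives Δ = (10.437, 2.394).
Then the next iterate is (s, t)₁ = (7.437, 2.894).
Round to (7.437, 2.894) and repeat: F = (-122.10519, 72.65985), J = [[-60.96500, 26.30613], [30.86180, 4.82661]].
Δ = (-2.261, -0.598), so (s, t)₂ = (5.176, 2.296).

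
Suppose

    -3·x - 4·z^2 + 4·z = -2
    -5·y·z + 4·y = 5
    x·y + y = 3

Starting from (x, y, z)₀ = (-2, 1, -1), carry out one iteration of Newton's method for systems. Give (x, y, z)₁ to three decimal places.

(2.129, 1.129, 0.032)

At (-2, 1, -1): F = (0.000, 4.000, -4.000).
Jacobian J = [[-3, 0, -8·z + 4], [0, -5·z + 4, -5·y], [y, x + 1, 0]].
At the point, J = [[-3.000, 0.000, 12.000], [0.000, 9.000, -5.000], [1.000, -1.000, 0.000]] (det J = -93.000).
Solving J·Δ = −F gives Δ = (4.129, 0.129, 1.032).
Then the next iterate is (x, y, z)₁ = (2.129, 1.129, 0.032).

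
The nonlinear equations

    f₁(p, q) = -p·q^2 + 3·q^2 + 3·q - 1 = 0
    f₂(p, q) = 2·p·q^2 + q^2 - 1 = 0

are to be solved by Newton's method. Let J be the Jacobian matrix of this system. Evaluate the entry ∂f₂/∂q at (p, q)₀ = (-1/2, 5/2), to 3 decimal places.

∂f₂/∂q = 4·p·q + 2·q.
At (-1/2, 5/2) this is 0.000.

0.000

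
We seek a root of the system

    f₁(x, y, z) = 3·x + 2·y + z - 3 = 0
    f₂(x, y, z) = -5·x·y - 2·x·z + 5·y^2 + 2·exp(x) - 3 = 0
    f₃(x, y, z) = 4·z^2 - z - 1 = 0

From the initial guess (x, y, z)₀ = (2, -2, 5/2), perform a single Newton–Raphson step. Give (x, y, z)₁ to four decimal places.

At (2, -2, 5/2): F = (1.5000, 41.778112, 21.5000).
Jacobian J = [[3, 2, 1], [-5·y - 2·z + 2·exp(x), -5·x + 10·y, -2·x], [0, 0, 8·z - 1]].
At the point, J = [[3.0000, 2.0000, 1.0000], [19.778112, -30.0000, -4.0000], [0.0000, 0.0000, 19.0000]] (det J = -2461.568264).
Solving J·Δ = −F gives Δ = (-0.8001, 1.0160, -1.1316).
Then the next iterate is (x, y, z)₁ = (1.1999, -0.9840, 1.3684).

(1.1999, -0.9840, 1.3684)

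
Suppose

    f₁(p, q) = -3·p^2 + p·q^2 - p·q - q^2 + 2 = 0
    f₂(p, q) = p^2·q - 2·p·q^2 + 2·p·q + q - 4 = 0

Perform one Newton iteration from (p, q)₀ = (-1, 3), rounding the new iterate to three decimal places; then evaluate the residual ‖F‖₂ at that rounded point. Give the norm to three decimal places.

7.191

At (-1, 3): F = (-16.000, 14.000).
Jacobian J = [[-6·p + q^2 - q, 2·p·q - p - 2·q], [2·p·q - 2·q^2 + 2·q, p^2 - 4·p·q + 2·p + 1]].
At the point, J = [[12.000, -11.000], [-18.000, 12.000]] (det J = -54.000).
Solving J·Δ = −F gives Δ = (-0.704, -2.222).
Then the next iterate is (p, q)₁ = (-1.704, 0.778).
Re-evaluating at (-1.704, 0.778): F = (-7.02182, -1.55160), so ‖F‖₂ = 7.191.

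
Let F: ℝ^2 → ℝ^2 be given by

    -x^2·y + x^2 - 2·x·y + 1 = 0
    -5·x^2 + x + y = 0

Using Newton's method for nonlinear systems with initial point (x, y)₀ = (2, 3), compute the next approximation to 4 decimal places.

(1.1627, 2.0904)

At (2, 3): F = (-19.0000, -15.0000).
Jacobian J = [[-2·x·y + 2·x - 2·y, -x^2 - 2·x], [-10·x + 1, 1]].
At the point, J = [[-14.0000, -8.0000], [-19.0000, 1.0000]] (det J = -166.0000).
Solving J·Δ = −F gives Δ = (-0.8373, -0.9096).
Then the next iterate is (x, y)₁ = (1.1627, 2.0904).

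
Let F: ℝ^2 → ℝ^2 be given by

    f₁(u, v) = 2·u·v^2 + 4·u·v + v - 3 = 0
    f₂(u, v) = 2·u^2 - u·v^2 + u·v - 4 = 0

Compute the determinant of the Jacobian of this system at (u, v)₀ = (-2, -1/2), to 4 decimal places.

-20.2500

J = [[2·v^2 + 4·v, 4·u·v + 4·u + 1], [4·u - v^2 + v, -2·u·v + u]].
At the point, J = [[-1.5000, -3.0000], [-8.7500, -4.0000]].
det J = -20.2500.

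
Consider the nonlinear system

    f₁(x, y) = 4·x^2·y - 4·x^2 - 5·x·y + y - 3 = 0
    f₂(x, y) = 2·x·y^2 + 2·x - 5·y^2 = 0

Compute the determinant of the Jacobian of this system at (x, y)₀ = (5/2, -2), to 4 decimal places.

J = [[8·x·y - 8·x - 5·y, 4·x^2 - 5·x + 1], [2·y^2 + 2, 4·x·y - 10·y]].
At the point, J = [[-50.0000, 13.5000], [10.0000, 0.0000]].
det J = -135.0000.

-135.0000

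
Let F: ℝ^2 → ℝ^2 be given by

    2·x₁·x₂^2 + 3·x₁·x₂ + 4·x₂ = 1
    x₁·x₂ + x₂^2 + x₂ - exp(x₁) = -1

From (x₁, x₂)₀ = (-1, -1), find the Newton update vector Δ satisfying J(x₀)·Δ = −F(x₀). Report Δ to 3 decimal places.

(0.018, 0.804)

At (-1, -1): F = (-4.000, 1.63212).
Jacobian J = [[2·x₂^2 + 3·x₂, 4·x₁·x₂ + 3·x₁ + 4], [x₂ - exp(x₁), x₁ + 2·x₂ + 1]].
At the point, J = [[-1.000, 5.000], [-1.36788, -2.000]] (det J = 8.83940).
Solving J·Δ = −F gives Δ = (0.018, 0.804).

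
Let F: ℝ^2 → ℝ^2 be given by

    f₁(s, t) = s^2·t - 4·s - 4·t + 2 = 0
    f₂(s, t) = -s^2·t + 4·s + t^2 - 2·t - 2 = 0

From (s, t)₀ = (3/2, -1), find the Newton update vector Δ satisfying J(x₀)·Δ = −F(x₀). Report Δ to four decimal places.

(-0.5402, 0.8750)

At (3/2, -1): F = (-2.2500, 9.2500).
Jacobian J = [[2·s·t - 4, s^2 - 4], [-2·s·t + 4, -s^2 + 2·t - 2]].
At the point, J = [[-7.0000, -1.7500], [7.0000, -6.2500]] (det J = 56.0000).
Solving J·Δ = −F gives Δ = (-0.5402, 0.8750).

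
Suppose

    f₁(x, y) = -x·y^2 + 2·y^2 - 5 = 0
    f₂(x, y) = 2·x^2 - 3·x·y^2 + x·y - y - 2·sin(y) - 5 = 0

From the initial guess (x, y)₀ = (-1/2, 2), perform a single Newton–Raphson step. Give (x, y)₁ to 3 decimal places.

(-1.107, 1.257)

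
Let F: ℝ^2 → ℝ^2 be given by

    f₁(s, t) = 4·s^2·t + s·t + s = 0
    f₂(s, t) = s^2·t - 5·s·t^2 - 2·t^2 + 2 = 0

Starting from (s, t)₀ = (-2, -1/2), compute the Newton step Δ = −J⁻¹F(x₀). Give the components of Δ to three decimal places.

At (-2, -1/2): F = (-9.000, 2.000).
Jacobian J = [[8·s·t + t + 1, 4·s^2 + s], [2·s·t - 5·t^2, s^2 - 10·s·t - 4·t]].
At the point, J = [[8.500, 14.000], [0.750, -4.000]] (det J = -44.500).
Solving J·Δ = −F gives Δ = (0.180, 0.534).

(0.180, 0.534)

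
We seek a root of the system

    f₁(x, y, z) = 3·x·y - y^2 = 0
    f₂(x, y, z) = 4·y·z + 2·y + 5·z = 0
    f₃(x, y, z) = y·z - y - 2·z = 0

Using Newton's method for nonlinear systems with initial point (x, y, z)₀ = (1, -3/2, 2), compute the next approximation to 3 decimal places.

At (1, -3/2, 2): F = (-6.750, -5.000, -5.500).
Jacobian J = [[3·y, 3·x - 2·y, 0], [0, 4·z + 2, 4·y + 5], [0, z - 1, y - 2]].
At the point, J = [[-4.500, 6.000, 0.000], [0.000, 10.000, -1.000], [0.000, 1.000, -3.500]] (det J = 153.000).
Solving J·Δ = −F gives Δ = (-1.029, 0.353, -1.471).
Then the next iterate is (x, y, z)₁ = (-0.029, -1.147, 0.529).

(-0.029, -1.147, 0.529)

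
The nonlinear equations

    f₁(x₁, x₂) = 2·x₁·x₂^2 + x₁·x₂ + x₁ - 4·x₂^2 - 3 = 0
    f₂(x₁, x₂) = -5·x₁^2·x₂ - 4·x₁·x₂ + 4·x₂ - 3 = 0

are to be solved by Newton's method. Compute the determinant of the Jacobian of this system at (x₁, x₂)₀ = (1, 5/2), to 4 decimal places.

J = [[2·x₂^2 + x₂ + 1, 4·x₁·x₂ + x₁ - 8·x₂], [-10·x₁·x₂ - 4·x₂, -5·x₁^2 - 4·x₁ + 4]].
At the point, J = [[16.0000, -9.0000], [-35.0000, -5.0000]].
det J = -395.0000.

-395.0000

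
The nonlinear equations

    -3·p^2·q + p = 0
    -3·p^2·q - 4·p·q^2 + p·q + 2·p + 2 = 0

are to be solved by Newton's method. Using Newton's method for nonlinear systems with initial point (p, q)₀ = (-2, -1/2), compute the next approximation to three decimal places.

(-1.909, -0.205)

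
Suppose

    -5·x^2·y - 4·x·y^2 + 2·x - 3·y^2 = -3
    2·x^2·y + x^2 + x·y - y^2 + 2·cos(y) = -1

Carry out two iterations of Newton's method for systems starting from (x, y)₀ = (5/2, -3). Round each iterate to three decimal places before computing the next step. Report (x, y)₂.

(1.040, -1.304)

At (5/2, -3): F = (-15.250, -48.72998).
Jacobian J = [[-10·x·y - 4·y^2 + 2, -5·x^2 - 8·x·y - 6·y], [4·x·y + 2·x + y, 2·x^2 + x - 2·y - 2·sin(y)]].
At the point, J = [[41.000, 46.750], [-28.000, 21.28224]] (det J = 2181.57184).
Solving J·Δ = −F gives Δ = (-0.895, 1.112).
Then the next iterate is (x, y)₁ = (1.605, -1.888).
Round to (1.605, -1.888) and repeat: F = (-3.05033, -13.36965), J = [[18.04422, 22.68979], [-10.79896, 12.43327]].
Δ = (-0.565, 0.584), so (x, y)₂ = (1.040, -1.304).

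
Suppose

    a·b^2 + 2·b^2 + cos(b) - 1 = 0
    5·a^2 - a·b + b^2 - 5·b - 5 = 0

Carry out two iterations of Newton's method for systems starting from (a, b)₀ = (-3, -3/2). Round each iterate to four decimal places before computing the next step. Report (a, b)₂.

(-1.0922, -0.2334)

At (-3, -3/2): F = (-3.179263, 45.2500).
Jacobian J = [[b^2, 2·a·b + 4·b - sin(b)], [10·a - b, -a + 2·b - 5]].
At the point, J = [[2.2500, 3.997495], [-28.5000, -5.0000]] (det J = 102.678607).
Solving J·Δ = −F gives Δ = (1.6069, -0.1091).
Then the next iterate is (a, b)₁ = (-1.3931, -1.6091).
Round to (-1.3931, -1.6091) and repeat: F = (0.533093, 13.096704), J = [[2.589203, -0.953859], [-12.3219, -6.8251]].
Δ = (0.3009, 1.3757), so (a, b)₂ = (-1.0922, -0.2334).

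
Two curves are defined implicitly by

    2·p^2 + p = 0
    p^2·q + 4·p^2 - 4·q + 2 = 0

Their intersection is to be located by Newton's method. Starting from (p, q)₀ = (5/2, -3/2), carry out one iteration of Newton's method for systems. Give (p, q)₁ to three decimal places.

(1.136, -4.424)

At (5/2, -3/2): F = (15.000, 23.625).
Jacobian J = [[4·p + 1, 0], [2·p·q + 8·p, p^2 - 4]].
At the point, J = [[11.000, 0.000], [12.500, 2.250]] (det J = 24.750).
Solving J·Δ = −F gives Δ = (-1.364, -2.924).
Then the next iterate is (p, q)₁ = (1.136, -4.424).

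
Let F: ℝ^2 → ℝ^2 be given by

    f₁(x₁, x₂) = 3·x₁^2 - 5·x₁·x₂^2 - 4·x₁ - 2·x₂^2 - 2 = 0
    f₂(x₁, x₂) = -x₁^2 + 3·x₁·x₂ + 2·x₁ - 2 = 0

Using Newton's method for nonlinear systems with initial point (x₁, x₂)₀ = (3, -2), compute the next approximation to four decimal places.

(1.2923, -1.3419)

At (3, -2): F = (-55.0000, -23.0000).
Jacobian J = [[6·x₁ - 5·x₂^2 - 4, -10·x₁·x₂ - 4·x₂], [-2·x₁ + 3·x₂ + 2, 3·x₁]].
At the point, J = [[-6.0000, 68.0000], [-10.0000, 9.0000]] (det J = 626.0000).
Solving J·Δ = −F gives Δ = (-1.7077, 0.6581).
Then the next iterate is (x₁, x₂)₁ = (1.2923, -1.3419).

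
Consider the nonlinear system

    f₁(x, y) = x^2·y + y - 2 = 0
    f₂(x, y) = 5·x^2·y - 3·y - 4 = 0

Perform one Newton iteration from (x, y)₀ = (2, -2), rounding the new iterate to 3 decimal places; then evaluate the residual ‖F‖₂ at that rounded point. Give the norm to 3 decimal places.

12.457

At (2, -2): F = (-12.000, -38.000).
Jacobian J = [[2·x·y, x^2 + 1], [10·x·y, 5·x^2 - 3]].
At the point, J = [[-8.000, 5.000], [-40.000, 17.000]] (det J = 64.000).
Solving J·Δ = −F gives Δ = (0.219, 2.750).
Then the next iterate is (x, y)₁ = (2.219, 0.750).
Re-evaluating at (2.219, 0.750): F = (2.44297, 12.21485), so ‖F‖₂ = 12.457.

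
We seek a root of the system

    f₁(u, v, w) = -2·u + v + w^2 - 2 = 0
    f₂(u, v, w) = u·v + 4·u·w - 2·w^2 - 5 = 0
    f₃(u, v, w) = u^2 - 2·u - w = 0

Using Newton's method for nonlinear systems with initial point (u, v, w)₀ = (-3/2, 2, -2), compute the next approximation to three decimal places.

(0.545, -12.818, -4.977)

At (-3/2, 2, -2): F = (7.000, -4.000, 7.250).
Jacobian J = [[-2, 1, 2·w], [v + 4·w, u, 4·u - 4·w], [2·u - 2, 0, -1]].
At the point, J = [[-2.000, 1.000, -4.000], [-6.000, -1.500, 2.000], [-5.000, 0.000, -1.000]] (det J = 11.000).
Solving J·Δ = −F gives Δ = (2.045, -14.818, -2.977).
Then the next iterate is (u, v, w)₁ = (0.545, -12.818, -4.977).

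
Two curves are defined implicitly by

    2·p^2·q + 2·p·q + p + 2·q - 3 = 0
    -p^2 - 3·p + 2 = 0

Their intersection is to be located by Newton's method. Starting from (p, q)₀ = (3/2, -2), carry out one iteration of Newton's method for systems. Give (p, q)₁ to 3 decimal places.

At (3/2, -2): F = (-20.500, -4.750).
Jacobian J = [[4·p·q + 2·q + 1, 2·p^2 + 2·p + 2], [-2·p - 3, 0]].
At the point, J = [[-15.000, 9.500], [-6.000, 0.000]] (det J = 57.000).
Solving J·Δ = −F gives Δ = (-0.792, 0.908).
Then the next iterate is (p, q)₁ = (0.708, -1.092).

(0.708, -1.092)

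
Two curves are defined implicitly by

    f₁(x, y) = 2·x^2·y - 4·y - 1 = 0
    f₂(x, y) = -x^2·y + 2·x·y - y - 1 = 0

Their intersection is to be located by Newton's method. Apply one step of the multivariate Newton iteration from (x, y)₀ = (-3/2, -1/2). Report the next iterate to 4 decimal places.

(-1.1143, -0.3143)

At (-3/2, -1/2): F = (-1.2500, 2.1250).
Jacobian J = [[4·x·y, 2·x^2 - 4], [-2·x·y + 2·y, -x^2 + 2·x - 1]].
At the point, J = [[3.0000, 0.5000], [-2.5000, -6.2500]] (det J = -17.5000).
Solving J·Δ = −F gives Δ = (0.3857, 0.1857).
Then the next iterate is (x, y)₁ = (-1.1143, -0.3143).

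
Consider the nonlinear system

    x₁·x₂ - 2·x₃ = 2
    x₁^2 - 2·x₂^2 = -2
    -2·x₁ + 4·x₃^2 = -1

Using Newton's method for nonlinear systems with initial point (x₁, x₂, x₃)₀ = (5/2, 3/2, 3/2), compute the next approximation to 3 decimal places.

(2.147, 1.831, 1.025)

At (5/2, 3/2, 3/2): F = (-1.250, 3.750, 5.000).
Jacobian J = [[x₂, x₁, -2], [2·x₁, -4·x₂, 0], [-2, 0, 8·x₃]].
At the point, J = [[1.500, 2.500, -2.000], [5.000, -6.000, 0.000], [-2.000, 0.000, 12.000]] (det J = -234.000).
Solving J·Δ = −F gives Δ = (-0.353, 0.331, -0.475).
Then the next iterate is (x₁, x₂, x₃)₁ = (2.147, 1.831, 1.025).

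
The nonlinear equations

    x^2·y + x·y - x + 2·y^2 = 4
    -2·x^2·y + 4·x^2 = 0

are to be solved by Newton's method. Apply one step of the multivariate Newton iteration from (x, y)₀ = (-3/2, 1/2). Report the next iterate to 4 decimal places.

At (-3/2, 1/2): F = (-1.6250, 6.7500).
Jacobian J = [[2·x·y + y - 1, x^2 + x + 4·y], [-4·x·y + 8·x, -2·x^2]].
At the point, J = [[-2.0000, 2.7500], [-9.0000, -4.5000]] (det J = 33.7500).
Solving J·Δ = −F gives Δ = (0.3333, 0.8333).
Then the next iterate is (x, y)₁ = (-1.1667, 1.3333).

(-1.1667, 1.3333)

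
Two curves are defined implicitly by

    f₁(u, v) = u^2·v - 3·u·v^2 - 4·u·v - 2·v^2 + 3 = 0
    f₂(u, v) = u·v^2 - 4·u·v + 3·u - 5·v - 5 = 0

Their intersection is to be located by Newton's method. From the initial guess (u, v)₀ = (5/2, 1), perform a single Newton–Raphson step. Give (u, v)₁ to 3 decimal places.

At (5/2, 1): F = (-10.250, -10.000).
Jacobian J = [[2·u·v - 3·v^2 - 4·v, u^2 - 6·u·v - 4·u - 4·v], [v^2 - 4·v + 3, 2·u·v - 4·u - 5]].
At the point, J = [[-2.000, -22.750], [0.000, -10.000]] (det J = 20.000).
Solving J·Δ = −F gives Δ = (6.250, -1.000).
Then the next iterate is (u, v)₁ = (8.750, 0.000).

(8.750, 0.000)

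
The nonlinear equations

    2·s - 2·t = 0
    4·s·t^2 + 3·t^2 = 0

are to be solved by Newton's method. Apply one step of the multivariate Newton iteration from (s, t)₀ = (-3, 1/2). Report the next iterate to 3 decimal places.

At (-3, 1/2): F = (-7.000, -2.250).
Jacobian J = [[2, -2], [4·t^2, 8·s·t + 6·t]].
At the point, J = [[2.000, -2.000], [1.000, -9.000]] (det J = -16.000).
Solving J·Δ = −F gives Δ = (3.656, 0.156).
Then the next iterate is (s, t)₁ = (0.656, 0.656).

(0.656, 0.656)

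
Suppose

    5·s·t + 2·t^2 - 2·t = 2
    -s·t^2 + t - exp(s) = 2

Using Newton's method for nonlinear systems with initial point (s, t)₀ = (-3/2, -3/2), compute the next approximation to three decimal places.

(-6.798, 2.144)

At (-3/2, -3/2): F = (16.750, -0.34813).
Jacobian J = [[5·t, 5·s + 4·t - 2], [-t^2 - exp(s), -2·s·t + 1]].
At the point, J = [[-7.500, -15.500], [-2.47313, -3.500]] (det J = -12.08352).
Solving J·Δ = −F gives Δ = (-5.298, 3.644).
Then the next iterate is (s, t)₁ = (-6.798, 2.144).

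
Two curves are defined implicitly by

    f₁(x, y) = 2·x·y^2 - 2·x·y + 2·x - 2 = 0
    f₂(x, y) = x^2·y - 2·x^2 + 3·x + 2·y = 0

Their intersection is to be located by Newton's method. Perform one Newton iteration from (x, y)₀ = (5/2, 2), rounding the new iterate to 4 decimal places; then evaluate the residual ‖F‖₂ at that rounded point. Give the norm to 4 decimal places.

At (5/2, 2): F = (13.0000, 11.5000).
Jacobian J = [[2·y^2 - 2·y + 2, 4·x·y - 2·x], [2·x·y - 4·x + 3, x^2 + 2]].
At the point, J = [[6.0000, 15.0000], [3.0000, 8.2500]] (det J = 4.5000).
Solving J·Δ = −F gives Δ = (14.5000, -6.6667).
Then the next iterate is (x, y)₁ = (17.0000, -4.6667).
Re-evaluating at (17.0000, -4.6667): F = (931.122822, -1885.0097), so ‖F‖₂ = 2102.4394.

2102.4394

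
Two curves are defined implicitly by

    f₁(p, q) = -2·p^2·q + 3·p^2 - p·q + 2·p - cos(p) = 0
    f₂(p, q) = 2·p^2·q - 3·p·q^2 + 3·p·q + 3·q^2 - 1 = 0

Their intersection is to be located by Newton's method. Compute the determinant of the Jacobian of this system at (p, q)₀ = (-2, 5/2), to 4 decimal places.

122.2630

J = [[-4·p·q + 6·p - q + sin(p) + 2, -2·p^2 - p], [4·p·q - 3·q^2 + 3·q, 2·p^2 - 6·p·q + 3·p + 6·q]].
At the point, J = [[6.590703, -6.0000], [-31.2500, 47.0000]].
det J = 122.2630.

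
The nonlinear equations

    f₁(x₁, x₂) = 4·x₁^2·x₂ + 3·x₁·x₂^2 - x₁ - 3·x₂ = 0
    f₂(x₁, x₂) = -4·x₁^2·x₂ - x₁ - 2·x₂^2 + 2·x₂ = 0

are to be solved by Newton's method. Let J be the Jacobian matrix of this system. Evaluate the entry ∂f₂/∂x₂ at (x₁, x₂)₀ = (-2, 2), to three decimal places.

∂f₂/∂x₂ = -4·x₁^2 - 4·x₂ + 2.
At (-2, 2) this is -22.000.

-22.000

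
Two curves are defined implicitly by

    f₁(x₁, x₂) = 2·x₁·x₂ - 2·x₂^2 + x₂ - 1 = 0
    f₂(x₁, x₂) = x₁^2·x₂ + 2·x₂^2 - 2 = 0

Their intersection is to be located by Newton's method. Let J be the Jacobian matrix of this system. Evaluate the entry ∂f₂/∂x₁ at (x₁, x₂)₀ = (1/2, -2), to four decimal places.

-2.0000

∂f₂/∂x₁ = 2·x₁·x₂.
At (1/2, -2) this is -2.0000.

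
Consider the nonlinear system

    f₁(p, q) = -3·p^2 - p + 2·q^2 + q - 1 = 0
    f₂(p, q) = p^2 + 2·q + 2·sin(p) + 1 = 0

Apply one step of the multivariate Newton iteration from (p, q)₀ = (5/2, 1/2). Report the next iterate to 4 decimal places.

At (5/2, 1/2): F = (-21.2500, 9.446944).
Jacobian J = [[-6·p - 1, 4·q + 1], [2·p + 2·cos(p), 2]].
At the point, J = [[-16.0000, 3.0000], [3.397713, 2.0000]] (det J = -42.193138).
Solving J·Δ = −F gives Δ = (-1.6790, -1.8712).
Then the next iterate is (p, q)₁ = (0.8210, -1.3712).

(0.8210, -1.3712)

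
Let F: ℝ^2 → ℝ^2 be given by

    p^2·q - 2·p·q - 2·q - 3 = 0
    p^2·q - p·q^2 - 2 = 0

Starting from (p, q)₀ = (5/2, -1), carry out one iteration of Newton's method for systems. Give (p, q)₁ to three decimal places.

(1.627, -0.510)

At (5/2, -1): F = (-2.250, -10.750).
Jacobian J = [[2·p·q - 2·q, p^2 - 2·p - 2], [2·p·q - q^2, p^2 - 2·p·q]].
At the point, J = [[-3.000, -0.750], [-6.000, 11.250]] (det J = -38.250).
Solving J·Δ = −F gives Δ = (-0.873, 0.490).
Then the next iterate is (p, q)₁ = (1.627, -0.510).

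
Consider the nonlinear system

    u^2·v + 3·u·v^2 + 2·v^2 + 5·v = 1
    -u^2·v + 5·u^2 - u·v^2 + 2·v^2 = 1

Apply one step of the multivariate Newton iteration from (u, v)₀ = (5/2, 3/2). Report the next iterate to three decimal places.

(1.002, 1.100)

At (5/2, 3/2): F = (37.250, 19.750).
Jacobian J = [[2·u·v + 3·v^2, u^2 + 6·u·v + 4·v + 5], [-2·u·v + 10·u - v^2, -u^2 - 2·u·v + 4·v]].
At the point, J = [[14.250, 39.750], [15.250, -7.750]] (det J = -716.625).
Solving J·Δ = −F gives Δ = (-1.498, -0.400).
Then the next iterate is (u, v)₁ = (1.002, 1.100).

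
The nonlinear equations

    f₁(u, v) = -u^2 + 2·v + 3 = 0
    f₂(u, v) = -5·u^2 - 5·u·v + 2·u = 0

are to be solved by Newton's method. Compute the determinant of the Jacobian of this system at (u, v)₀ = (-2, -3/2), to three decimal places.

-19.000

J = [[-2·u, 2], [-10·u - 5·v + 2, -5·u]].
At the point, J = [[4.000, 2.000], [29.500, 10.000]].
det J = -19.000.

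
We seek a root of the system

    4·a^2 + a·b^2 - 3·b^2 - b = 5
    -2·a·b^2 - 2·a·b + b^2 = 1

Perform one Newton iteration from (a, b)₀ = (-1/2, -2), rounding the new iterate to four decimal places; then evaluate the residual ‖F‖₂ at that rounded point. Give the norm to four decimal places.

At (-1/2, -2): F = (-16.0000, 5.0000).
Jacobian J = [[8·a + b^2, 2·a·b - 6·b - 1], [-2·b^2 - 2·b, -4·a·b - 2·a + 2·b]].
At the point, J = [[0.0000, 13.0000], [-4.0000, -7.0000]] (det J = 52.0000).
Solving J·Δ = −F gives Δ = (-0.9038, 1.2308).
Then the next iterate is (a, b)₁ = (-1.4038, -0.7692).
Re-evaluating at (-1.4038, -0.7692): F = (1.046227, -0.906768), so ‖F‖₂ = 1.3845.

1.3845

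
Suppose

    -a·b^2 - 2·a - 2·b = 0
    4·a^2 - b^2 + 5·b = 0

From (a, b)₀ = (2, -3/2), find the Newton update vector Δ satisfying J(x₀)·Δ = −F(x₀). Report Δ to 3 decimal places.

At (2, -3/2): F = (-5.500, 6.250).
Jacobian J = [[-b^2 - 2, -2·a·b - 2], [8·a, -2·b + 5]].
At the point, J = [[-4.250, 4.000], [16.000, 8.000]] (det J = -98.000).
Solving J·Δ = −F gives Δ = (-0.704, 0.627).

(-0.704, 0.627)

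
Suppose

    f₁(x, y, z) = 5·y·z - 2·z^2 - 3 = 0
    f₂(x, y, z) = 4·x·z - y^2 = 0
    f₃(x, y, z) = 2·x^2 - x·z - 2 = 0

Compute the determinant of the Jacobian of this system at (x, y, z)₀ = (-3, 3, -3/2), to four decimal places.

-2403.0000

J = [[0, 5·z, 5·y - 4·z], [4·z, -2·y, 4·x], [4·x - z, 0, -x]].
At the point, J = [[0.0000, -7.5000, 21.0000], [-6.0000, -6.0000, -12.0000], [-10.5000, 0.0000, 3.0000]].
det J = -2403.0000.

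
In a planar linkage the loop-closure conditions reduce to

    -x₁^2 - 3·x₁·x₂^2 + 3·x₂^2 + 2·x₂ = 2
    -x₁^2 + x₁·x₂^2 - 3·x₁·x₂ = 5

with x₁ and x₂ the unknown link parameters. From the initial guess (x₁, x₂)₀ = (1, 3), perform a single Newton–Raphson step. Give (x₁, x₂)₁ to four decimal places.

(1.2530, 5.1687)

At (1, 3): F = (3.0000, -6.0000).
Jacobian J = [[-2·x₁ - 3·x₂^2, -6·x₁·x₂ + 6·x₂ + 2], [-2·x₁ + x₂^2 - 3·x₂, 2·x₁·x₂ - 3·x₁]].
At the point, J = [[-29.0000, 2.0000], [-2.0000, 3.0000]] (det J = -83.0000).
Solving J·Δ = −F gives Δ = (0.2530, 2.1687).
Then the next iterate is (x₁, x₂)₁ = (1.2530, 5.1687).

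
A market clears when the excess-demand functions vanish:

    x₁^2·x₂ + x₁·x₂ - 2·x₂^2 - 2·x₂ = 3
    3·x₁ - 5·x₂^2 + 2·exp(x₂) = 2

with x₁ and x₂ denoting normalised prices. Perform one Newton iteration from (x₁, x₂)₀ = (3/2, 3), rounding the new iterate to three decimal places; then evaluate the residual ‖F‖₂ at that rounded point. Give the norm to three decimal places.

3.543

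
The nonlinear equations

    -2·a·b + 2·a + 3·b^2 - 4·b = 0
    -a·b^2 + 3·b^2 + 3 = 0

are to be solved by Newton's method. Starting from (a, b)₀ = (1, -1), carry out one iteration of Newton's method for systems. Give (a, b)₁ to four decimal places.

(1.5714, 0.1071)

At (1, -1): F = (11.0000, 5.0000).
Jacobian J = [[-2·b + 2, -2·a + 6·b - 4], [-b^2, -2·a·b + 6·b]].
At the point, J = [[4.0000, -12.0000], [-1.0000, -4.0000]] (det J = -28.0000).
Solving J·Δ = −F gives Δ = (0.5714, 1.1071).
Then the next iterate is (a, b)₁ = (1.5714, 0.1071).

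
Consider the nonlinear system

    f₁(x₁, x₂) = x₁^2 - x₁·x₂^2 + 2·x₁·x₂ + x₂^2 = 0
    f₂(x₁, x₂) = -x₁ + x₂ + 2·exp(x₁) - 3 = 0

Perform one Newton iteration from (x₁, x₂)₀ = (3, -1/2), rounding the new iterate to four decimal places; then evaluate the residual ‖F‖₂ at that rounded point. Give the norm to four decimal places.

11.3184

At (3, -1/2): F = (5.5000, 33.671074).
Jacobian J = [[2·x₁ - x₂^2 + 2·x₂, -2·x₁·x₂ + 2·x₁ + 2·x₂], [2·exp(x₁) - 1, 1]].
At the point, J = [[4.7500, 8.0000], [39.171074, 1.0000]] (det J = -308.618591).
Solving J·Δ = −F gives Δ = (-0.8550, -0.1798).
Then the next iterate is (x₁, x₂)₁ = (2.1450, -0.6798).
Re-evaluating at (2.1450, -0.6798): F = (1.155546, 11.259282), so ‖F‖₂ = 11.3184.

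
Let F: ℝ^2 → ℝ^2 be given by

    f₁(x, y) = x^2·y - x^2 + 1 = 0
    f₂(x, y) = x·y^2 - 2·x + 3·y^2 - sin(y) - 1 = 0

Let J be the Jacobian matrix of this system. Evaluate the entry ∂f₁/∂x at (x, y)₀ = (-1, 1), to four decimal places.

∂f₁/∂x = 2·x·y - 2·x.
At (-1, 1) this is 0.0000.

0.0000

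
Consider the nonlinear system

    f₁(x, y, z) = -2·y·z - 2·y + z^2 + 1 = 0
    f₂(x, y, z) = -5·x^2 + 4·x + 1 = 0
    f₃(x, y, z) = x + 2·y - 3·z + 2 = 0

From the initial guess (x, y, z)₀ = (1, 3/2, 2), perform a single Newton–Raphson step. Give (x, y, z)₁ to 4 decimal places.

(1.0000, 0.7500, 1.5000)

At (1, 3/2, 2): F = (-4.0000, 0.0000, 0.0000).
Jacobian J = [[0, -2·z - 2, -2·y + 2·z], [-10·x + 4, 0, 0], [1, 2, -3]].
At the point, J = [[0.0000, -6.0000, 1.0000], [-6.0000, 0.0000, 0.0000], [1.0000, 2.0000, -3.0000]] (det J = 96.0000).
Solving J·Δ = −F gives Δ = (0.0000, -0.7500, -0.5000).
Then the next iterate is (x, y, z)₁ = (1.0000, 0.7500, 1.5000).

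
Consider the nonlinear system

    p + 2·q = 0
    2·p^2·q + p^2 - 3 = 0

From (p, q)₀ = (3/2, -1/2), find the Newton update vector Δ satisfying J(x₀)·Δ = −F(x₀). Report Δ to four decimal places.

At (3/2, -1/2): F = (0.5000, -3.0000).
Jacobian J = [[1, 2], [4·p·q + 2·p, 2·p^2]].
At the point, J = [[1.0000, 2.0000], [0.0000, 4.5000]] (det J = 4.5000).
Solving J·Δ = −F gives Δ = (-1.8333, 0.6667).

(-1.8333, 0.6667)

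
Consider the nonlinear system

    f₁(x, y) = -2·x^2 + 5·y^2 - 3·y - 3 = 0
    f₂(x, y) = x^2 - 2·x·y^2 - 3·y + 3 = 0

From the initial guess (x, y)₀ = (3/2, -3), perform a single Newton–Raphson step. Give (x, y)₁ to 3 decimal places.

At (3/2, -3): F = (46.500, -12.750).
Jacobian J = [[-4·x, 10·y - 3], [2·x - 2·y^2, -4·x·y - 3]].
At the point, J = [[-6.000, -33.000], [-15.000, 15.000]] (det J = -585.000).
Solving J·Δ = −F gives Δ = (0.473, 1.323).
Then the next iterate is (x, y)₁ = (1.973, -1.677).

(1.973, -1.677)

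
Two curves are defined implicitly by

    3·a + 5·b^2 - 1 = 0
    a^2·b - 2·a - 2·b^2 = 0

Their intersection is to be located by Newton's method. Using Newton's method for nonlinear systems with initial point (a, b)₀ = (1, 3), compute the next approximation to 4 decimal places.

(0.9542, 1.4379)

At (1, 3): F = (47.0000, -17.0000).
Jacobian J = [[3, 10·b], [2·a·b - 2, a^2 - 4·b]].
At the point, J = [[3.0000, 30.0000], [4.0000, -11.0000]] (det J = -153.0000).
Solving J·Δ = −F gives Δ = (-0.0458, -1.5621).
Then the next iterate is (a, b)₁ = (0.9542, 1.4379).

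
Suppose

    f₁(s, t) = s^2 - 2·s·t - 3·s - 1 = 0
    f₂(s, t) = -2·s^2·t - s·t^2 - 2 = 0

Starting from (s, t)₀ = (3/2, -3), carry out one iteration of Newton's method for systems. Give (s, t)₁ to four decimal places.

At (3/2, -3): F = (5.7500, -2.0000).
Jacobian J = [[2·s - 2·t - 3, -2·s], [-4·s·t - t^2, -2·s^2 - 2·s·t]].
At the point, J = [[6.0000, -3.0000], [9.0000, 4.5000]] (det J = 54.0000).
Solving J·Δ = −F gives Δ = (-0.3681, 1.1806).
Then the next iterate is (s, t)₁ = (1.1319, -1.8194).

(1.1319, -1.8194)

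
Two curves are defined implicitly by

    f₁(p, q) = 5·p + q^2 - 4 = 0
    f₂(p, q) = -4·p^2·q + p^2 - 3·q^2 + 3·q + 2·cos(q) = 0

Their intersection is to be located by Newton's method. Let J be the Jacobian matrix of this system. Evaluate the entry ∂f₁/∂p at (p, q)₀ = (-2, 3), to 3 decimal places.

5.000

∂f₁/∂p = 5.
At (-2, 3) this is 5.000.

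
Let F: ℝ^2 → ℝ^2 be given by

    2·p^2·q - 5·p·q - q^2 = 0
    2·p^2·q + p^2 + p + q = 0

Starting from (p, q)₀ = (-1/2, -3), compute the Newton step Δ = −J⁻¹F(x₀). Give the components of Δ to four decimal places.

(0.7000, 0.3667)

At (-1/2, -3): F = (-18.0000, -4.7500).
Jacobian J = [[4·p·q - 5·q, 2·p^2 - 5·p - 2·q], [4·p·q + 2·p + 1, 2·p^2 + 1]].
At the point, J = [[21.0000, 9.0000], [6.0000, 1.5000]] (det J = -22.5000).
Solving J·Δ = −F gives Δ = (0.7000, 0.3667).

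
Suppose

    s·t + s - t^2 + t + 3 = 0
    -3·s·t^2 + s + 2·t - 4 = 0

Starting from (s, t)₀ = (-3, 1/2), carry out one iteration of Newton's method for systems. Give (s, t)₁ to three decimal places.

(-1.551, 0.808)

At (-3, 1/2): F = (-1.250, -3.750).
Jacobian J = [[t + 1, s - 2·t + 1], [-3·t^2 + 1, -6·s·t + 2]].
At the point, J = [[1.500, -3.000], [0.250, 11.000]] (det J = 17.250).
Solving J·Δ = −F gives Δ = (1.449, 0.308).
Then the next iterate is (s, t)₁ = (-1.551, 0.808).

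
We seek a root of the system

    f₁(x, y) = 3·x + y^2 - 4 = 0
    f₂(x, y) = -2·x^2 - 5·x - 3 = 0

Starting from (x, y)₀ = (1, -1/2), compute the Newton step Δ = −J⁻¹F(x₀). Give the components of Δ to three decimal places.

(-1.111, -4.083)

At (1, -1/2): F = (-0.750, -10.000).
Jacobian J = [[3, 2·y], [-4·x - 5, 0]].
At the point, J = [[3.000, -1.000], [-9.000, 0.000]] (det J = -9.000).
Solving J·Δ = −F gives Δ = (-1.111, -4.083).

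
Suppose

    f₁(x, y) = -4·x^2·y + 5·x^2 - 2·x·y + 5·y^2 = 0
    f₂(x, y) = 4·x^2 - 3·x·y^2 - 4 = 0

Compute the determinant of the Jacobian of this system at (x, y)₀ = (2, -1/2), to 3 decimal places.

555.250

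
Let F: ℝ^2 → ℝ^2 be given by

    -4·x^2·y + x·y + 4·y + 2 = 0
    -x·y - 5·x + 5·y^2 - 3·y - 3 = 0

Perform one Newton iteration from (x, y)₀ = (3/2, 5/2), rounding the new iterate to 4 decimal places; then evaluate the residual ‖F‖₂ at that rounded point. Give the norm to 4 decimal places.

At (3/2, 5/2): F = (-6.7500, 9.5000).
Jacobian J = [[-8·x·y + y, -4·x^2 + x + 4], [-y - 5, -x + 10·y - 3]].
At the point, J = [[-27.5000, -3.5000], [-7.5000, 20.5000]] (det J = -590.0000).
Solving J·Δ = −F gives Δ = (-0.1782, -0.5286).
Then the next iterate is (x, y)₁ = (1.3218, 1.9714).
Re-evaluating at (1.3218, 1.9714): F = (-1.285971, 1.303093), so ‖F‖₂ = 1.8308.

1.8308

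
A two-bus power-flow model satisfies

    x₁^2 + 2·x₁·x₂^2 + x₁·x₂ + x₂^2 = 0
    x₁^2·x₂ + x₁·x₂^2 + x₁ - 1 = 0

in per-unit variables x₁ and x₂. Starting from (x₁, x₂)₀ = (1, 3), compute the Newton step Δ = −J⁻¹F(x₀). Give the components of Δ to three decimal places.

(-0.077, -1.538)

At (1, 3): F = (31.000, 12.000).
Jacobian J = [[2·x₁ + 2·x₂^2 + x₂, 4·x₁·x₂ + x₁ + 2·x₂], [2·x₁·x₂ + x₂^2 + 1, x₁^2 + 2·x₁·x₂]].
At the point, J = [[23.000, 19.000], [16.000, 7.000]] (det J = -143.000).
Solving J·Δ = −F gives Δ = (-0.077, -1.538).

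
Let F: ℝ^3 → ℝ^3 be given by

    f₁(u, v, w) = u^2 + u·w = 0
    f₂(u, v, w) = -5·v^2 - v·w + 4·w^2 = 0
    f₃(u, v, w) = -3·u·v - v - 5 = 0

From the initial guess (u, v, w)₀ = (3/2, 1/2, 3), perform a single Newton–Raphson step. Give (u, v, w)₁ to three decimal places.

(0.833, -0.727, 1.167)

At (3/2, 1/2, 3): F = (6.750, 33.250, -7.750).
Jacobian J = [[2·u + w, 0, u], [0, -10·v - w, -v + 8·w], [-3·v, -3·u - 1, 0]].
At the point, J = [[6.000, 0.000, 1.500], [0.000, -8.000, 23.500], [-1.500, -5.500, 0.000]] (det J = 757.500).
Solving J·Δ = −F gives Δ = (-0.667, -1.227, -1.833).
Then the next iterate is (u, v, w)₁ = (0.833, -0.727, 1.167).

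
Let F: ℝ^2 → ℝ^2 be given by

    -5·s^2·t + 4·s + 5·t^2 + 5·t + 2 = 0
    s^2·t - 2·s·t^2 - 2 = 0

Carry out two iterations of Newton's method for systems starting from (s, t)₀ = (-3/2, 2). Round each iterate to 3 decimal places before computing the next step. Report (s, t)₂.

(-1.131, 0.844)

At (-3/2, 2): F = (3.500, 14.500).
Jacobian J = [[-10·s·t + 4, -5·s^2 + 10·t + 5], [2·s·t - 2·t^2, s^2 - 4·s·t]].
At the point, J = [[34.000, 13.750], [-14.000, 14.250]] (det J = 677.000).
Solving J·Δ = −F gives Δ = (0.221, -0.801).
Then the next iterate is (s, t)₁ = (-1.279, 1.199).
Round to (-1.279, 1.199) and repeat: F = (0.26014, 3.63876), J = [[19.33521, 8.81080], [-5.94224, 7.76992]].
Δ = (0.148, -0.355), so (s, t)₂ = (-1.131, 0.844).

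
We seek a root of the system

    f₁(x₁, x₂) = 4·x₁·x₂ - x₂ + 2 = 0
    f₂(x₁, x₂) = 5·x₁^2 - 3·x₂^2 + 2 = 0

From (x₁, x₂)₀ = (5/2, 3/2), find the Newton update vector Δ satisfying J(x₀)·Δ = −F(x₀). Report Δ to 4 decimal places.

(-1.3548, -0.8190)

At (5/2, 3/2): F = (15.5000, 26.5000).
Jacobian J = [[4·x₂, 4·x₁ - 1], [10·x₁, -6·x₂]].
At the point, J = [[6.0000, 9.0000], [25.0000, -9.0000]] (det J = -279.0000).
Solving J·Δ = −F gives Δ = (-1.3548, -0.8190).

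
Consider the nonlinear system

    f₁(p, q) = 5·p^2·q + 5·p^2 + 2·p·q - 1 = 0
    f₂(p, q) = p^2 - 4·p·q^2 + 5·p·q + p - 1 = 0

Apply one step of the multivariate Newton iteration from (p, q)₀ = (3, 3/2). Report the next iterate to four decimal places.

(1.5082, 1.4188)

At (3, 3/2): F = (120.5000, 6.5000).
Jacobian J = [[10·p·q + 10·p + 2·q, 5·p^2 + 2·p], [2·p - 4·q^2 + 5·q + 1, -8·p·q + 5·p]].
At the point, J = [[78.0000, 51.0000], [5.5000, -21.0000]] (det J = -1918.5000).
Solving J·Δ = −F gives Δ = (-1.4918, -0.0812).
Then the next iterate is (p, q)₁ = (1.5082, 1.4188).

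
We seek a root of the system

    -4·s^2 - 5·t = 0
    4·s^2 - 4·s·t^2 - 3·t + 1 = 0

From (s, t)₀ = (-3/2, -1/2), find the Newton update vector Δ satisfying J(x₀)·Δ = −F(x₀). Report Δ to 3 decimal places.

At (-3/2, -1/2): F = (-6.500, 13.000).
Jacobian J = [[-8·s, -5], [8·s - 4·t^2, -8·s·t - 3]].
At the point, J = [[12.000, -5.000], [-13.000, -9.000]] (det J = -173.000).
Solving J·Δ = −F gives Δ = (0.714, 0.413).

(0.714, 0.413)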